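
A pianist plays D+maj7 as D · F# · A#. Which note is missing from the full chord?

C#

The full D+maj7 chord is D, F#, A#, C#.
Comparing with the voicing, the major 7th (7th) — C# — is absent.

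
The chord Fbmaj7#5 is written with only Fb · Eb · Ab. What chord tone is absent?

Fbmaj7#5 = Fb, Ab, C, Eb. The voicing lacks the 5th (augmented 5th), C.

C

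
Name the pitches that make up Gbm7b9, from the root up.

Gbm7b9: minor seventh flat nine on Gb.
Gb — root
Bbb — minor 3rd
Db — perfect 5th
Fb — minor 7th
Abb — minor 9th

Gb, Bbb, Db, Fb, Abb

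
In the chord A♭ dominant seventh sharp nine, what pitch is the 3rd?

C

A♭ dominant seventh sharp nine is built on A-flat; its 3rd is a major 3rd above the root.
A third above A uses the letter C, and the major 3rd above A-flat is C.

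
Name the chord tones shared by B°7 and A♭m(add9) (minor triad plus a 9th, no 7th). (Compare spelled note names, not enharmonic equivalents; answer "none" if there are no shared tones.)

B°7: B D F Ab
A♭m(add9): Ab Cb Eb Bb
Common to both → Ab.

Ab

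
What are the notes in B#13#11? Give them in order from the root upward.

B♯, D𝄪, F𝄪, A♯, C𝄪, E𝄪, G𝄪

B#13#11: dominant thirteenth sharp eleven on B♯.
Root: B♯
Major 3rd (3rd): D𝄪
Perfect 5th (5th): F𝄪
Minor 7th (7th): A♯
Major 9th (9th): C𝄪
Augmented 11th (11th): E𝄪
Major 13th (13th): G𝄪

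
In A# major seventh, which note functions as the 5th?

E#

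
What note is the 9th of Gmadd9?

Root of Gmadd9 = G. The 9th is a major 9th: G up a major 9th → A.

A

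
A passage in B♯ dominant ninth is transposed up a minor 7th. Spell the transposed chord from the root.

B# up a minor 7th → A#. New chord: A# dominant ninth.
A# — root
C## — major 3rd
E# — perfect 5th
G# — minor 7th
B# — major 9th

A#  C##  E#  G#  B#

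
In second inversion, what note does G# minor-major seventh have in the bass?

D-sharp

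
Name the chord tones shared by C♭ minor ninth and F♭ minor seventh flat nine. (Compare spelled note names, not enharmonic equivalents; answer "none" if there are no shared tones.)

C-flat, E-double-flat

C♭ minor ninth = C-flat, E-double-flat, G-flat, B-double-flat, D-flat.
F♭ minor seventh flat nine = F-flat, A-double-flat, C-flat, E-double-flat, G-double-flat.
Shared: C-flat, E-double-flat.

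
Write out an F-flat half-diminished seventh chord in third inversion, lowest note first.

In root position, F-flat half-diminished seventh is F-flat–A-double-flat–C-double-flat–E-double-flat.
Third inversion puts the seventh (E-double-flat) in the bass.

E-double-flat  F-flat  A-double-flat  C-double-flat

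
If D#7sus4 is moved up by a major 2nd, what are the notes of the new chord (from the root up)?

E# – A# – B# – D#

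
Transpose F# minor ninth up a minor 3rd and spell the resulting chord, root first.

F♯ up a minor 3rd → A. New chord: A minor ninth.
Root: A
Minor 3rd (3rd): C
Perfect 5th (5th): E
Minor 7th (7th): G
Major 9th (9th): B

A C E G B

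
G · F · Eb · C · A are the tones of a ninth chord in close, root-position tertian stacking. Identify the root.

Arranged so that each adjacent pair is a third by letter name: F – A – C – Eb – G.
The bottom of that stack, F, is the root (this is F dominant ninth).

F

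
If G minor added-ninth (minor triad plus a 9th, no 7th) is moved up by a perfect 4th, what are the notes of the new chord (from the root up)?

Transposed root: G → C (perfect 4th up). So we spell C minor added-ninth:
root → C
3rd (minor 3rd) → Eb
5th (perfect 5th) → G
9th (major 9th) → D

C Eb G D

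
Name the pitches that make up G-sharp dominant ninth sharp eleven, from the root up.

G-sharp, B-sharp, D-sharp, F-sharp, A-sharp, C-double-sharp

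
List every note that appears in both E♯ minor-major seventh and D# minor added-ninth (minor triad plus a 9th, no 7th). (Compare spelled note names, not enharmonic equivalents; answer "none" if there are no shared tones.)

E♯ minor-major seventh = E#, G#, B#, D##.
D# minor added-ninth = D#, F#, A#, E#.
Shared: E#.

E#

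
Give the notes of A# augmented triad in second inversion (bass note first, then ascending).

In root position, A# augmented triad is A-sharp–C-double-sharp–E-double-sharp.
Second inversion puts the fifth (E-double-sharp) in the bass.

E-double-sharp, A-sharp, C-double-sharp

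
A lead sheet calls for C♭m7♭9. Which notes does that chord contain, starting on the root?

Root Cb, quality minor seventh flat nine:
root → Cb
3rd (minor 3rd) → Ebb
5th (perfect 5th) → Gb
7th (minor 7th) → Bbb
9th (minor 9th) → Dbb

Cb – Ebb – Gb – Bbb – Dbb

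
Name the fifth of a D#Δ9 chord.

A#

D#Δ9 is built on D#; its 5th is a perfect 5th above the root.
A fifth above D uses the letter A, and the perfect 5th above D# is A#.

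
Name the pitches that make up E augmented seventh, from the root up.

E augmented seventh is an augmented seventh built on E.
- root: E
- major 3rd: G-sharp
- augmented 5th: B-sharp
- minor 7th: D

E – G-sharp – B-sharp – D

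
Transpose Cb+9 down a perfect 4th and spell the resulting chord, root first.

Gb – Bb – D – Fb – Ab

Cb down a perfect 4th → Gb. New chord: Gb dominant ninth sharp five.
root → Gb
3rd (major 3rd) → Bb
5th (augmented 5th) → D
7th (minor 7th) → Fb
9th (major 9th) → Ab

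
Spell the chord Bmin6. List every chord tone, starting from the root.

B, D, F♯, G♯

Bmin6: minor sixth on B.
root → B
3rd (minor 3rd) → D
5th (perfect 5th) → F♯
6th (major 6th) → G♯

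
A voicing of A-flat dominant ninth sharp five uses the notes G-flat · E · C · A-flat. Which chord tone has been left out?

A-flat dominant ninth sharp five = A-flat, C, E, G-flat, B-flat. The voicing lacks the 9th (major 9th), B-flat.

B-flat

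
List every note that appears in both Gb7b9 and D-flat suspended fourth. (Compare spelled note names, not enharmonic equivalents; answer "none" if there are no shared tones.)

Gb7b9 = Gb, Bb, Db, Fb, Abb.
D-flat suspended fourth = Db, Gb, Ab.
Shared: Gb, Db.

Gb Db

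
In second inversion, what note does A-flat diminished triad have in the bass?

E-double-flat

A-flat diminished triad in root position is A-flat–C-flat–E-double-flat.
Second inversion places the fifth in the bass, which is E-double-flat.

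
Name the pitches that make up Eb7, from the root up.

Eb G Bb Db

Eb7: dominant seventh on Eb.
Eb — root
G — major 3rd
Bb — perfect 5th
Db — minor 7th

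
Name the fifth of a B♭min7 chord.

F

Root of B♭min7 = Bb. The 5th is a perfect 5th: Bb up a perfect 5th → F.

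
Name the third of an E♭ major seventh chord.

G

E♭ major seventh is built on Eb; its 3rd is a major 3rd above the root.
A third above E uses the letter G, and the major 3rd above Eb is G.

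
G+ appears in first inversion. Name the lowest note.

B

G+ in root position is G–B–D#.
First inversion places the third in the bass, which is B.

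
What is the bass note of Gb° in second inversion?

Gb° in root position is Gb–Bbb–Dbb.
Second inversion places the fifth in the bass, which is Dbb.

Dbb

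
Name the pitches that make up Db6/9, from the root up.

Root Db, quality six-nine:
Root: Db
Major 3rd (3rd): F
Perfect 5th (5th): Ab
Major 6th (6th): Bb
Major 9th (9th): Eb

Db, F, Ab, Bb, Eb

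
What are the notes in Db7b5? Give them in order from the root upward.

Db7b5 is a dominant seventh flat five built on Db.
Root: Db
Major 3rd (3rd): F
Diminished 5th (5th): Abb
Minor 7th (7th): Cb

Db, F, Abb, Cb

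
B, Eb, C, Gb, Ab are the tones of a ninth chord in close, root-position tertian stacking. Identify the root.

Arranged so that each adjacent pair is a third by letter name: Ab – C – Eb – Gb – B.
The bottom of that stack, Ab, is the root (this is Ab dominant seventh sharp nine).

Ab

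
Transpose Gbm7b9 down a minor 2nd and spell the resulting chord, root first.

Transposed root: Gb → F (minor 2nd down). So we spell F minor seventh flat nine:
F — root
Ab — minor 3rd
C — perfect 5th
Eb — minor 7th
Gb — minor 9th

F, Ab, C, Eb, Gb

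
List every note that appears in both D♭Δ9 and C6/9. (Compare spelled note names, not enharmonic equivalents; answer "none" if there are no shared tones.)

C

D♭Δ9: Db F Ab C Eb
C6/9: C E G A D
Common to both → C.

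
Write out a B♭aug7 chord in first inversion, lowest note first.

In root position, B♭aug7 is Bb–D–F#–Ab.
First inversion puts the third (D) in the bass.

D F# Ab Bb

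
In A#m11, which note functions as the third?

A#m11 is built on A#; its 3rd is a minor 3rd above the root.
A third above A uses the letter C, and the minor 3rd above A# is C#.

C#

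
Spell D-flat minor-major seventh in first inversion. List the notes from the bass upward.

In root position, D-flat minor-major seventh is D♭–F♭–A♭–C.
First inversion puts the third (F♭) in the bass.

F♭, A♭, C, D♭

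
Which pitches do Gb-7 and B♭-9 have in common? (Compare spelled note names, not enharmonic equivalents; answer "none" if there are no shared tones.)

Gb-7 = Gb, Bbb, Db, Fb.
B♭-9 = Bb, Db, F, Ab, C.
Shared: Db.

Db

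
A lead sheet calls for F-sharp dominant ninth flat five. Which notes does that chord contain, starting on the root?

F-sharp, A-sharp, C, E, G-sharp

F-sharp dominant ninth flat five is a dominant ninth flat five built on F-sharp.
F-sharp — root
A-sharp — major 3rd
C — diminished 5th
E — minor 7th
G-sharp — major 9th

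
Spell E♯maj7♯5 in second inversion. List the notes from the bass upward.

B## – D## – E# – G##

E♯maj7♯5 = E#–G##–B##–D##; second inversion → fifth (B##) lowest.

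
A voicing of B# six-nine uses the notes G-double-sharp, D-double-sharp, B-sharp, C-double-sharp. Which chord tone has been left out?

F-double-sharp

The full B# six-nine chord is B-sharp, D-double-sharp, F-double-sharp, G-double-sharp, C-double-sharp.
Comparing with the voicing, the perfect 5th (5th) — F-double-sharp — is absent.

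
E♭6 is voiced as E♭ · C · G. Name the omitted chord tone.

The full E♭6 chord is E♭, G, B♭, C.
Comparing with the voicing, the perfect 5th (5th) — B♭ — is absent.

B♭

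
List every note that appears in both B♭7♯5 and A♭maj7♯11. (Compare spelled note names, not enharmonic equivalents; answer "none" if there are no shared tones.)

D  Ab

B♭7♯5 = Bb, D, F#, Ab.
A♭maj7♯11 = Ab, C, Eb, G, D.
Shared: D, Ab.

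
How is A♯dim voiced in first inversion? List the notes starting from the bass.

C# E A#

A♯dim = A#–C#–E; first inversion → third (C#) lowest.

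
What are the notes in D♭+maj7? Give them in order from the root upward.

Db F A C

Root Db, quality augmented major seventh:
Root: Db
Major 3rd (3rd): F
Augmented 5th (5th): A
Major 7th (7th): C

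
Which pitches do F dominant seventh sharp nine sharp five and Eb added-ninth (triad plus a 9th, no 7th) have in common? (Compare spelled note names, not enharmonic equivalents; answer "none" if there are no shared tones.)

F, E-flat

F dominant seventh sharp nine sharp five = F, A, C-sharp, E-flat, G-sharp.
Eb added-ninth = E-flat, G, B-flat, F.
Shared: F, E-flat.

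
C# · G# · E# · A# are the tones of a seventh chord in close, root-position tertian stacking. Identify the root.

A#

Arranged so that each adjacent pair is a third by letter name: A# – C# – E# – G#.
The bottom of that stack, A#, is the root (this is A# minor seventh).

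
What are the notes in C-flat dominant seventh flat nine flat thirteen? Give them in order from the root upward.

C-flat dominant seventh flat nine flat thirteen is a dominant seventh flat nine flat thirteen built on C-flat.
C-flat — root
E-flat — major 3rd
G-flat — perfect 5th
B-double-flat — minor 7th
D-double-flat — minor 9th
A-double-flat — minor 13th

C-flat, E-flat, G-flat, B-double-flat, D-double-flat, A-double-flat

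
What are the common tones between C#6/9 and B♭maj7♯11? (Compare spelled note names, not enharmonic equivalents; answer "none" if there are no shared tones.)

C#6/9 = C#, E#, G#, A#, D#.
B♭maj7♯11 = Bb, D, F, A, E.
Shared: none.

none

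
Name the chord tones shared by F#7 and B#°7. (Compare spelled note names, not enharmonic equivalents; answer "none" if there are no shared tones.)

F#7 = F♯, A♯, C♯, E.
B#°7 = B♯, D♯, F♯, A.
Shared: F♯.

F♯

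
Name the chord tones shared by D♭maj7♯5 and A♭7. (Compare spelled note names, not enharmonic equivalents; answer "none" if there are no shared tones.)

D♭maj7♯5 = Db, F, A, C.
A♭7 = Ab, C, Eb, Gb.
Shared: C.

C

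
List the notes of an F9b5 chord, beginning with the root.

F, A, C♭, E♭, G

F9b5 is a dominant ninth flat five built on F.
- root: F
- major 3rd: A
- diminished 5th: C♭
- minor 7th: E♭
- major 9th: G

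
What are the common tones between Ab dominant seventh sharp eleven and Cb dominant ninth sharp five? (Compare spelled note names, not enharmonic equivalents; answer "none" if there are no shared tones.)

Ab dominant seventh sharp eleven = A-flat, C, E-flat, G-flat, D.
Cb dominant ninth sharp five = C-flat, E-flat, G, B-double-flat, D-flat.
Shared: E-flat.

E-flat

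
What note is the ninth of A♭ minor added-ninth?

Bb

Root of A♭ minor added-ninth = Ab. The 9th is a major 9th: Ab up a major 9th → Bb.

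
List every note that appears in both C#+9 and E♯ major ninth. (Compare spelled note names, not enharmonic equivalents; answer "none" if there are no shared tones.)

C#+9: C# E# G## B D#
E♯ major ninth: E# G## B# D## F##
Common to both → E#, G##.

E# G##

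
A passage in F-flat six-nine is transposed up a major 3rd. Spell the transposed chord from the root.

Fb up a major 3rd → Ab. New chord: Ab six-nine.
Root: Ab
Major 3rd (3rd): C
Perfect 5th (5th): Eb
Major 6th (6th): F
Major 9th (9th): Bb

Ab, C, Eb, F, Bb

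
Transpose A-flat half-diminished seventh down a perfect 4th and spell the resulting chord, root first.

E♭, G♭, B𝄫, D♭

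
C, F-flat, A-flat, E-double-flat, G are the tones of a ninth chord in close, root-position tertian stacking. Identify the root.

Stacking in thirds gives F-flat – A-flat – C – E-double-flat – G, so F-flat is the root — F-flat dominant seventh sharp nine sharp five.

F-flat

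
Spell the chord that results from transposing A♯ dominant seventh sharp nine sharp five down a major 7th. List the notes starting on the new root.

B D# F## A C##

Transposed root: A# → B (major 7th down). So we spell B dominant seventh sharp nine sharp five:
- root: B
- major 3rd: D#
- augmented 5th: F##
- minor 7th: A
- augmented 9th: C##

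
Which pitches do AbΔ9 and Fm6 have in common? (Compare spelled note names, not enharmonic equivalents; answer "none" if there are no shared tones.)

AbΔ9 = A♭, C, E♭, G, B♭.
Fm6 = F, A♭, C, D.
Shared: A♭, C.

A♭ C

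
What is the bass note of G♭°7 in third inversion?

G♭°7 = Gb–Bbb–Dbb–Fbb. Third inversion → seventh in the bass = Fbb.

Fbb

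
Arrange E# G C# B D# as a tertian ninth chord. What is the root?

C#

Arranged so that each adjacent pair is a third by letter name: C# – E# – G – B – D#.
The bottom of that stack, C#, is the root (this is C# dominant ninth flat five).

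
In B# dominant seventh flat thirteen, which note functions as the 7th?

A#

Root of B# dominant seventh flat thirteen = B#. The 7th is a minor 7th: B# up a minor 7th → A#.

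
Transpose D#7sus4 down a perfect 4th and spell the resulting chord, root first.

A perfect 4th down from D♯ is A♯, so the new chord is A♯ dominant seventh suspended fourth.
Root: A♯
Perfect 4th (4th): D♯
Perfect 5th (5th): E♯
Minor 7th (7th): G♯

A♯ – D♯ – E♯ – G♯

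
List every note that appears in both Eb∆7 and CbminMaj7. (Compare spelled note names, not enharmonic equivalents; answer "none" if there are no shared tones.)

Eb∆7: Eb G Bb D
CbminMaj7: Cb Ebb Gb Bb
Common to both → Bb.

Bb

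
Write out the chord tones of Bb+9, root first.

B♭  D  F♯  A♭  C

Root B♭, quality dominant ninth sharp five:
root → B♭
3rd (major 3rd) → D
5th (augmented 5th) → F♯
7th (minor 7th) → A♭
9th (major 9th) → C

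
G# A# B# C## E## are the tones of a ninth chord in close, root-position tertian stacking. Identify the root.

A#

Stacking in thirds gives A# – C## – E## – G# – B#, so A# is the root — A# dominant ninth sharp five.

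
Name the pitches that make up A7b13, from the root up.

A C# E G F

Root A, quality dominant seventh flat thirteen:
root → A
3rd (major 3rd) → C#
5th (perfect 5th) → E
7th (minor 7th) → G
13th (minor 13th) → F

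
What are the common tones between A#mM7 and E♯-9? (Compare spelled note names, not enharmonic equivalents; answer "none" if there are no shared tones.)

A#mM7: A# C# E# G##
E♯-9: E# G# B# D# F##
Common to both → E#.

E#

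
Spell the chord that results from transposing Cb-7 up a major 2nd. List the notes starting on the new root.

Db  Fb  Ab  Cb

Cb up a major 2nd → Db. New chord: Db minor seventh.
root → Db
3rd (minor 3rd) → Fb
5th (perfect 5th) → Ab
7th (minor 7th) → Cb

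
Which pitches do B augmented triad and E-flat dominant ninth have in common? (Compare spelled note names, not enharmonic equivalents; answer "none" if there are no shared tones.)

none

B augmented triad: B D-sharp F-double-sharp
E-flat dominant ninth: E-flat G B-flat D-flat F
Common to both → none.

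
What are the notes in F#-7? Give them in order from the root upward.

F#-7 is a minor seventh built on F♯.
F♯ — root
A — minor 3rd
C♯ — perfect 5th
E — minor 7th

F♯, A, C♯, E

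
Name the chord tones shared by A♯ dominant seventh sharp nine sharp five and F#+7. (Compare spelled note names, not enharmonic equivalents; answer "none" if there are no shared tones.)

A# – C##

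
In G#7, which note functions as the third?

Root of G#7 = G♯. The 3rd is a major 3rd: G♯ up a major 3rd → B♯.

B♯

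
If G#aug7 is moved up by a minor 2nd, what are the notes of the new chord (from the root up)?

G# up a minor 2nd → A. New chord: A augmented seventh.
A — root
C# — major 3rd
E# — augmented 5th
G — minor 7th

A – C# – E# – G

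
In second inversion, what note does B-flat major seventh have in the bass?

F

B-flat major seventh in root position is B-flat–D–F–A.
Second inversion places the fifth in the bass, which is F.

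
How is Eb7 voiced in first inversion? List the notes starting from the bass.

Eb7 = Eb–G–Bb–Db; first inversion → third (G) lowest.

G, Bb, Db, Eb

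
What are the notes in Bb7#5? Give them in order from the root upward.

B♭ – D – F♯ – A♭

Root B♭, quality augmented seventh:
- root: B♭
- major 3rd: D
- augmented 5th: F♯
- minor 7th: A♭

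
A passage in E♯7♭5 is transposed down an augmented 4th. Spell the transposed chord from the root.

B D♯ F A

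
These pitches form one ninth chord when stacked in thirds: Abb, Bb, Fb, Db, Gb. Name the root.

Gb

Stacking in thirds gives Gb – Bb – Db – Fb – Abb, so Gb is the root — Gb dominant seventh flat nine.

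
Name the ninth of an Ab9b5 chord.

Root of Ab9b5 = Ab. The 9th is a major 9th: Ab up a major 9th → Bb.

Bb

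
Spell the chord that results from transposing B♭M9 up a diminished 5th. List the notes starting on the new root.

Bb up a diminished 5th → Fb. New chord: Fb major ninth.
Root: Fb
Major 3rd (3rd): Ab
Perfect 5th (5th): Cb
Major 7th (7th): Eb
Major 9th (9th): Gb

Fb – Ab – Cb – Eb – Gb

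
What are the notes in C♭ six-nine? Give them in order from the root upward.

C-flat, E-flat, G-flat, A-flat, D-flat

Root C-flat, quality six-nine:
root → C-flat
3rd (major 3rd) → E-flat
5th (perfect 5th) → G-flat
6th (major 6th) → A-flat
9th (major 9th) → D-flat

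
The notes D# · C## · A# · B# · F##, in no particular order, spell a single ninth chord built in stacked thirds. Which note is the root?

B#

Arranged so that each adjacent pair is a third by letter name: B# – D# – F## – A# – C##.
The bottom of that stack, B#, is the root (this is B# minor ninth).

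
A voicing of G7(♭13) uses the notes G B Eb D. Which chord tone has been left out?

F

The full G7(♭13) chord is G, B, D, F, Eb.
Comparing with the voicing, the minor 7th (7th) — F — is absent.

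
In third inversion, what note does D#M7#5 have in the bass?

C𝄪

D#M7#5 in root position is D♯–F𝄪–A𝄪–C𝄪.
Third inversion places the seventh in the bass, which is C𝄪.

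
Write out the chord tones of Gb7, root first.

Gb, Bb, Db, Fb

Gb7 is a dominant seventh built on Gb.
root → Gb
3rd (major 3rd) → Bb
5th (perfect 5th) → Db
7th (minor 7th) → Fb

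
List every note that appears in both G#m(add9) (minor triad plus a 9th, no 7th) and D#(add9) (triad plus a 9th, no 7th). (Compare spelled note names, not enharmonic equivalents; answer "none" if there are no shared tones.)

D#  A#

G#m(add9): G# B D# A#
D#(add9): D# F## A# E#
Common to both → D#, A#.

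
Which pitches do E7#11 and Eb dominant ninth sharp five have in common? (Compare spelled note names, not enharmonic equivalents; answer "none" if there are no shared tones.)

B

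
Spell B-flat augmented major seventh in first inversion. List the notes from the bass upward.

D F# A Bb

In root position, B-flat augmented major seventh is Bb–D–F#–A.
First inversion puts the third (D) in the bass.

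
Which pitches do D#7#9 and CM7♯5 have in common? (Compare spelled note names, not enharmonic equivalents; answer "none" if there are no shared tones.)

D#7#9: D♯ F𝄪 A♯ C♯ E𝄪
CM7♯5: C E G♯ B
Common to both → none.

none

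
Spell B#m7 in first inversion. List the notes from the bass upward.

D# F## A# B#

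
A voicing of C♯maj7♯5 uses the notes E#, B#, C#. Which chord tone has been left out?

The full C♯maj7♯5 chord is C#, E#, G##, B#.
Comparing with the voicing, the augmented 5th (5th) — G## — is absent.

G##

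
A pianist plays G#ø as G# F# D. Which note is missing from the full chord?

The full G#ø chord is G#, B, D, F#.
Comparing with the voicing, the minor 3rd (3rd) — B — is absent.

B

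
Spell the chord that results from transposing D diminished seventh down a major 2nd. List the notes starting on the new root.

C – Eb – Gb – Bbb

D down a major 2nd → C. New chord: C diminished seventh.
- root: C
- minor 3rd: Eb
- diminished 5th: Gb
- diminished 7th: Bbb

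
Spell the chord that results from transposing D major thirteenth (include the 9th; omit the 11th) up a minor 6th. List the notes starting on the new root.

Transposed root: D → B-flat (minor 6th up). So we spell B-flat major thirteenth:
- root: B-flat
- major 3rd: D
- perfect 5th: F
- major 7th: A
- major 9th: C
- major 13th: G

B-flat  D  F  A  C  G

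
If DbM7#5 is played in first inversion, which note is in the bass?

DbM7#5 = D♭–F–A–C. First inversion → third in the bass = F.

F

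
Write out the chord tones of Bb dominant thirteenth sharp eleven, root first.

Bb dominant thirteenth sharp eleven: dominant thirteenth sharp eleven on Bb.
Root: Bb
Major 3rd (3rd): D
Perfect 5th (5th): F
Minor 7th (7th): Ab
Major 9th (9th): C
Augmented 11th (11th): E
Major 13th (13th): G

Bb  D  F  Ab  C  E  G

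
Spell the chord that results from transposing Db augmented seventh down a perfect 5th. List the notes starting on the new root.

A perfect 5th down from Db is Gb, so the new chord is Gb augmented seventh.
Root: Gb
Major 3rd (3rd): Bb
Augmented 5th (5th): D
Minor 7th (7th): Fb

Gb, Bb, D, Fb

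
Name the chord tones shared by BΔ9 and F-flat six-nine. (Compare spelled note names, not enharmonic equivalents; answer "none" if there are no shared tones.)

none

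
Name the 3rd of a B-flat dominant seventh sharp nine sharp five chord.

D

B-flat dominant seventh sharp nine sharp five is built on B-flat; its 3rd is a major 3rd above the root.
A third above B uses the letter D, and the major 3rd above B-flat is D.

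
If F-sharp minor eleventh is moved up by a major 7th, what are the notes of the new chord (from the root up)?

E#, G#, B#, D#, F##, A#

Transposed root: F# → E# (major 7th up). So we spell E# minor eleventh:
- root: E#
- minor 3rd: G#
- perfect 5th: B#
- minor 7th: D#
- major 9th: F##
- perfect 11th: A#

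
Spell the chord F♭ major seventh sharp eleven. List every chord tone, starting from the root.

F♭ major seventh sharp eleven: major seventh sharp eleven on F-flat.
Root: F-flat
Major 3rd (3rd): A-flat
Perfect 5th (5th): C-flat
Major 7th (7th): E-flat
Augmented 11th (11th): B-flat

F-flat A-flat C-flat E-flat B-flat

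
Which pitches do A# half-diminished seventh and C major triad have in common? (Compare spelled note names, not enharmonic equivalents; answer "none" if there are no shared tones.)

E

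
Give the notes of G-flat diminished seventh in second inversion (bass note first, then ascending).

G-flat diminished seventh = G-flat–B-double-flat–D-double-flat–F-double-flat; second inversion → fifth (D-double-flat) lowest.

D-double-flat, F-double-flat, G-flat, B-double-flat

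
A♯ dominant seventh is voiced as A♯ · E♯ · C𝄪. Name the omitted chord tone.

G♯

A♯ dominant seventh = A♯, C𝄪, E♯, G♯. The voicing lacks the 7th (minor 7th), G♯.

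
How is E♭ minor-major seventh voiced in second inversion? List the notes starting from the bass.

In root position, E♭ minor-major seventh is E-flat–G-flat–B-flat–D.
Second inversion puts the fifth (B-flat) in the bass.

B-flat  D  E-flat  G-flat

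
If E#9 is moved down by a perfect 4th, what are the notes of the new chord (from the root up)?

B# D## F## A# C##

Transposed root: E# → B# (perfect 4th down). So we spell B# dominant ninth:
Root: B#
Major 3rd (3rd): D##
Perfect 5th (5th): F##
Minor 7th (7th): A#
Major 9th (9th): C##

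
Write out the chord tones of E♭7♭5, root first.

Root Eb, quality dominant seventh flat five:
Root: Eb
Major 3rd (3rd): G
Diminished 5th (5th): Bbb
Minor 7th (7th): Db

Eb, G, Bbb, Db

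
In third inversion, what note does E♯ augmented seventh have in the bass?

D#

E♯ augmented seventh in root position is E#–G##–B##–D#.
Third inversion places the seventh in the bass, which is D#.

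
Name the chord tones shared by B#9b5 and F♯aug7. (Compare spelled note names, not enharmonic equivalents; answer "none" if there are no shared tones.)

F♯ A♯ C𝄪

B#9b5 = B♯, D𝄪, F♯, A♯, C𝄪.
F♯aug7 = F♯, A♯, C𝄪, E.
Shared: F♯, A♯, C𝄪.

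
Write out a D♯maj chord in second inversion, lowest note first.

In root position, D♯maj is D♯–F𝄪–A♯.
Second inversion puts the fifth (A♯) in the bass.

A♯ – D♯ – F𝄪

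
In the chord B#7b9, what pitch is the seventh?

Root of B#7b9 = B♯. The 7th is a minor 7th: B♯ up a minor 7th → A♯.

A♯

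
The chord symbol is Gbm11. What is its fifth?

Db

Root of Gbm11 = Gb. The 5th is a perfect 5th: Gb up a perfect 5th → Db.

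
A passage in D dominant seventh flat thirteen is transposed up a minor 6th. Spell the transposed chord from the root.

B-flat D F A-flat G-flat

Transposed root: D → B-flat (minor 6th up). So we spell B-flat dominant seventh flat thirteen:
Root: B-flat
Major 3rd (3rd): D
Perfect 5th (5th): F
Minor 7th (7th): A-flat
Minor 13th (13th): G-flat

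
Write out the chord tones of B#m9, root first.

Root B#, quality minor ninth:
Root: B#
Minor 3rd (3rd): D#
Perfect 5th (5th): F##
Minor 7th (7th): A#
Major 9th (9th): C##

B#  D#  F##  A#  C##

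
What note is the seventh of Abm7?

Abm7 is built on Ab; its 7th is a minor 7th above the root.
A seventh above A uses the letter G, and the minor 7th above Ab is Gb.

Gb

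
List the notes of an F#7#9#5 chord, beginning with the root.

F#7#9#5 is a dominant seventh sharp nine sharp five built on F#.
F# — root
A# — major 3rd
C## — augmented 5th
E — minor 7th
G## — augmented 9th

F#  A#  C##  E  G##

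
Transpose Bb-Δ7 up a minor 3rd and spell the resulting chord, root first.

Bb up a minor 3rd → Db. New chord: Db minor-major seventh.
- root: Db
- minor 3rd: Fb
- perfect 5th: Ab
- major 7th: C

Db Fb Ab C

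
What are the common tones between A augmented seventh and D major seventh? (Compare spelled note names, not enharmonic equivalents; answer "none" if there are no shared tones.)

A augmented seventh = A, C-sharp, E-sharp, G.
D major seventh = D, F-sharp, A, C-sharp.
Shared: A, C-sharp.

A, C-sharp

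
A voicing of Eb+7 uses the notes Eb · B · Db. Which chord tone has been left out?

G

The full Eb+7 chord is Eb, G, B, Db.
Comparing with the voicing, the major 3rd (3rd) — G — is absent.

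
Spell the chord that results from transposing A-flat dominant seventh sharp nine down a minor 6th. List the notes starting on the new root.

C, E, G, B-flat, D-sharp

A minor 6th down from A-flat is C, so the new chord is C dominant seventh sharp nine.
root → C
3rd (major 3rd) → E
5th (perfect 5th) → G
7th (minor 7th) → B-flat
9th (augmented 9th) → D-sharp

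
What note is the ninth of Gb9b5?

Ab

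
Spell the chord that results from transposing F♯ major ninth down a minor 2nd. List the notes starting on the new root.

Transposed root: F♯ → E♯ (minor 2nd down). So we spell E♯ major ninth:
E♯ — root
G𝄪 — major 3rd
B♯ — perfect 5th
D𝄪 — major 7th
F𝄪 — major 9th

E♯  G𝄪  B♯  D𝄪  F𝄪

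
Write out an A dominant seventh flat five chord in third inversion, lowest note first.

G A C-sharp E-flat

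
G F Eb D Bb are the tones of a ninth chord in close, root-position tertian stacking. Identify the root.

Eb

Stacking in thirds gives Eb – G – Bb – D – F, so Eb is the root — Eb major ninth.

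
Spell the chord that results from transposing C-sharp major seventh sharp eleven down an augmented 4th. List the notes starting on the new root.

G, B, D, F#, C#

An augmented 4th down from C# is G, so the new chord is G major seventh sharp eleven.
Root: G
Major 3rd (3rd): B
Perfect 5th (5th): D
Major 7th (7th): F#
Augmented 11th (11th): C#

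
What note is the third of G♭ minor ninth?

Root of G♭ minor ninth = G-flat. The 3rd is a minor 3rd: G-flat up a minor 3rd → B-double-flat.

B-double-flat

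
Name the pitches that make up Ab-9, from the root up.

Ab – Cb – Eb – Gb – Bb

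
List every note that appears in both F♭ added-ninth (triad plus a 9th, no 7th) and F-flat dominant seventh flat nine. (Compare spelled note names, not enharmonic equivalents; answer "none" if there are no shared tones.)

F♭ added-ninth = F-flat, A-flat, C-flat, G-flat.
F-flat dominant seventh flat nine = F-flat, A-flat, C-flat, E-double-flat, G-double-flat.
Shared: F-flat, A-flat, C-flat.

F-flat, A-flat, C-flat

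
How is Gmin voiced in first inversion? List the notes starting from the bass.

Bb, D, G

Gmin = G–Bb–D; first inversion → third (Bb) lowest.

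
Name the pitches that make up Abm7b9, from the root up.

Abm7b9: minor seventh flat nine on Ab.
Root: Ab
Minor 3rd (3rd): Cb
Perfect 5th (5th): Eb
Minor 7th (7th): Gb
Minor 9th (9th): Bbb

Ab Cb Eb Gb Bbb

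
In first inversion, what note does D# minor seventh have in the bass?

F-sharp

D# minor seventh = D-sharp–F-sharp–A-sharp–C-sharp. First inversion → third in the bass = F-sharp.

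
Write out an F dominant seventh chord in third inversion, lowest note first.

Eb, F, A, C

F dominant seventh = F–A–C–Eb; third inversion → seventh (Eb) lowest.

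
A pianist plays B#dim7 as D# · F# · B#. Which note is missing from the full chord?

The full B#dim7 chord is B#, D#, F#, A.
Comparing with the voicing, the diminished 7th (7th) — A — is absent.

A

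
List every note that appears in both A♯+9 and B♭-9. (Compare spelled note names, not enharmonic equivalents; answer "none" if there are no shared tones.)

A♯+9 = A♯, C𝄪, E𝄪, G♯, B♯.
B♭-9 = B♭, D♭, F, A♭, C.
Shared: none.

none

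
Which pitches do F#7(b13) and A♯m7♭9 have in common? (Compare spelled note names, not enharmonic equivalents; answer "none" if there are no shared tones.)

A♯  C♯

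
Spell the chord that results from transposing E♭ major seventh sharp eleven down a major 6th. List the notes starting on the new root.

Gb, Bb, Db, F, C

Transposed root: Eb → Gb (major 6th down). So we spell Gb major seventh sharp eleven:
Gb — root
Bb — major 3rd
Db — perfect 5th
F — major 7th
C — augmented 11th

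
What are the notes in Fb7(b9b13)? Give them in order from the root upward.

Fb – Ab – Cb – Ebb – Gbb – Dbb

Fb7(b9b13): dominant seventh flat nine flat thirteen on Fb.
Root: Fb
Major 3rd (3rd): Ab
Perfect 5th (5th): Cb
Minor 7th (7th): Ebb
Minor 9th (9th): Gbb
Minor 13th (13th): Dbb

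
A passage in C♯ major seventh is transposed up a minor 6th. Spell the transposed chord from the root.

A minor 6th up from C-sharp is A, so the new chord is A major seventh.
Root: A
Major 3rd (3rd): C-sharp
Perfect 5th (5th): E
Major 7th (7th): G-sharp

A  C-sharp  E  G-sharp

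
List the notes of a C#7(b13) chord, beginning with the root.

C#, E#, G#, B, A

C#7(b13) is a dominant seventh flat thirteen built on C#.
- root: C#
- major 3rd: E#
- perfect 5th: G#
- minor 7th: B
- minor 13th: A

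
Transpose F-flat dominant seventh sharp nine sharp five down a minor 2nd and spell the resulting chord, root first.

E-flat, G, B, D-flat, F-sharp

F-flat down a minor 2nd → E-flat. New chord: E-flat dominant seventh sharp nine sharp five.
E-flat — root
G — major 3rd
B — augmented 5th
D-flat — minor 7th
F-sharp — augmented 9th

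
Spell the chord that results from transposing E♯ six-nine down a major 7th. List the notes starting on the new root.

F-sharp A-sharp C-sharp D-sharp G-sharp

E-sharp down a major 7th → F-sharp. New chord: F-sharp six-nine.
Root: F-sharp
Major 3rd (3rd): A-sharp
Perfect 5th (5th): C-sharp
Major 6th (6th): D-sharp
Major 9th (9th): G-sharp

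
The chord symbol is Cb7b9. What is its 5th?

Gb

Root of Cb7b9 = Cb. The 5th is a perfect 5th: Cb up a perfect 5th → Gb.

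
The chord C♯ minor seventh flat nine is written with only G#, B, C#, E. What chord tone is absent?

C♯ minor seventh flat nine = C#, E, G#, B, D. The voicing lacks the 9th (minor 9th), D.

D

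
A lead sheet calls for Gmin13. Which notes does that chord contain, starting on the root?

Gmin13: minor thirteenth on G.
- root: G
- minor 3rd: B♭
- perfect 5th: D
- minor 7th: F
- major 9th: A
- perfect 11th: C
- major 13th: E

G, B♭, D, F, A, C, E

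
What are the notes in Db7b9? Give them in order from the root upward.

Root D♭, quality dominant seventh flat nine:
root → D♭
3rd (major 3rd) → F
5th (perfect 5th) → A♭
7th (minor 7th) → C♭
9th (minor 9th) → E𝄫

D♭ – F – A♭ – C♭ – E𝄫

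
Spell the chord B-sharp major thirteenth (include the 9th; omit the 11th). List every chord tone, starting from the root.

B-sharp, D-double-sharp, F-double-sharp, A-double-sharp, C-double-sharp, G-double-sharp

B-sharp major thirteenth: major thirteenth on B-sharp.
root → B-sharp
3rd (major 3rd) → D-double-sharp
5th (perfect 5th) → F-double-sharp
7th (major 7th) → A-double-sharp
9th (major 9th) → C-double-sharp
13th (major 13th) → G-double-sharp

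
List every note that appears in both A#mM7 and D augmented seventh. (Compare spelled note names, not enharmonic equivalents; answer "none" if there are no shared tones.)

A#

A#mM7: A# C# E# G##
D augmented seventh: D F# A# C
Common to both → A#.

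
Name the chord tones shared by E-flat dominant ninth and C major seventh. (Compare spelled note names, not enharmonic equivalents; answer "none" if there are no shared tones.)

E-flat dominant ninth: E-flat G B-flat D-flat F
C major seventh: C E G B
Common to both → G.

G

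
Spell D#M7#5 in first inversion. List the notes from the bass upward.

D#M7#5 = D#–F##–A##–C##; first inversion → third (F##) lowest.

F##  A##  C##  D#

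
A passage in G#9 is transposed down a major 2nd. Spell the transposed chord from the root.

F♯  A♯  C♯  E  G♯

Transposed root: G♯ → F♯ (major 2nd down). So we spell F♯ dominant ninth:
F♯ — root
A♯ — major 3rd
C♯ — perfect 5th
E — minor 7th
G♯ — major 9th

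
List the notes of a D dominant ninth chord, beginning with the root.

D dominant ninth is a dominant ninth built on D.
D — root
F-sharp — major 3rd
A — perfect 5th
C — minor 7th
E — major 9th

D  F-sharp  A  C  E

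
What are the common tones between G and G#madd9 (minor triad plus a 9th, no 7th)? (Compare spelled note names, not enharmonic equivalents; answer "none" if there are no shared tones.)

G = G, B, D.
G#madd9 = G#, B, D#, A#.
Shared: B.

B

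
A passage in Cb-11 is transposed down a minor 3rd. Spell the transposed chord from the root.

A minor 3rd down from C♭ is A♭, so the new chord is A♭ minor eleventh.
A♭ — root
C♭ — minor 3rd
E♭ — perfect 5th
G♭ — minor 7th
B♭ — major 9th
D♭ — perfect 11th

A♭  C♭  E♭  G♭  B♭  D♭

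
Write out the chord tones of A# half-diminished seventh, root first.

A# half-diminished seventh: half-diminished seventh on A#.
Root: A#
Minor 3rd (3rd): C#
Diminished 5th (5th): E
Minor 7th (7th): G#

A#  C#  E  G#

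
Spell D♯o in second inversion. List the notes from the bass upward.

A  D♯  F♯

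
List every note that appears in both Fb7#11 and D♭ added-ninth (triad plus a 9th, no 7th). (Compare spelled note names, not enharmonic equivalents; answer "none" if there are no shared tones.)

Fb7#11 = Fb, Ab, Cb, Ebb, Bb.
D♭ added-ninth = Db, F, Ab, Eb.
Shared: Ab.

Ab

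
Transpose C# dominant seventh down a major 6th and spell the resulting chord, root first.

Transposed root: C# → E (major 6th down). So we spell E dominant seventh:
E — root
G# — major 3rd
B — perfect 5th
D — minor 7th

E G# B D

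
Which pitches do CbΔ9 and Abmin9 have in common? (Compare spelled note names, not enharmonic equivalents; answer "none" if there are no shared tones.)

Cb Eb Gb Bb

CbΔ9: Cb Eb Gb Bb Db
Abmin9: Ab Cb Eb Gb Bb
Common to both → Cb, Eb, Gb, Bb.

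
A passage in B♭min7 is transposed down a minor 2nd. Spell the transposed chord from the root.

Transposed root: Bb → A (minor 2nd down). So we spell A minor seventh:
Root: A
Minor 3rd (3rd): C
Perfect 5th (5th): E
Minor 7th (7th): G

A – C – E – G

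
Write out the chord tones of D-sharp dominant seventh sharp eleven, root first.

D# F## A# C# G##

D-sharp dominant seventh sharp eleven: dominant seventh sharp eleven on D#.
root → D#
3rd (major 3rd) → F##
5th (perfect 5th) → A#
7th (minor 7th) → C#
11th (augmented 11th) → G##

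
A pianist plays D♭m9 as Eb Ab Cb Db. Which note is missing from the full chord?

Fb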